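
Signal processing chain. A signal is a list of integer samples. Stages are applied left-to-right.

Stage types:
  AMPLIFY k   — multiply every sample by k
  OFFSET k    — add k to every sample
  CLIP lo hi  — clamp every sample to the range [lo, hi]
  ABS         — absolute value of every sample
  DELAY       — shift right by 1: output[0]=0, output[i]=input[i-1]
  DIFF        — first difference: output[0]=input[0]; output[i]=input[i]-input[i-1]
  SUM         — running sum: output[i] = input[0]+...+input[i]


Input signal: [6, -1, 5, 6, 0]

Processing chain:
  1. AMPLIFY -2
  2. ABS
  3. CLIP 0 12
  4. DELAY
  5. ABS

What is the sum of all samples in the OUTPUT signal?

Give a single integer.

Answer: 36

Derivation:
Input: [6, -1, 5, 6, 0]
Stage 1 (AMPLIFY -2): 6*-2=-12, -1*-2=2, 5*-2=-10, 6*-2=-12, 0*-2=0 -> [-12, 2, -10, -12, 0]
Stage 2 (ABS): |-12|=12, |2|=2, |-10|=10, |-12|=12, |0|=0 -> [12, 2, 10, 12, 0]
Stage 3 (CLIP 0 12): clip(12,0,12)=12, clip(2,0,12)=2, clip(10,0,12)=10, clip(12,0,12)=12, clip(0,0,12)=0 -> [12, 2, 10, 12, 0]
Stage 4 (DELAY): [0, 12, 2, 10, 12] = [0, 12, 2, 10, 12] -> [0, 12, 2, 10, 12]
Stage 5 (ABS): |0|=0, |12|=12, |2|=2, |10|=10, |12|=12 -> [0, 12, 2, 10, 12]
Output sum: 36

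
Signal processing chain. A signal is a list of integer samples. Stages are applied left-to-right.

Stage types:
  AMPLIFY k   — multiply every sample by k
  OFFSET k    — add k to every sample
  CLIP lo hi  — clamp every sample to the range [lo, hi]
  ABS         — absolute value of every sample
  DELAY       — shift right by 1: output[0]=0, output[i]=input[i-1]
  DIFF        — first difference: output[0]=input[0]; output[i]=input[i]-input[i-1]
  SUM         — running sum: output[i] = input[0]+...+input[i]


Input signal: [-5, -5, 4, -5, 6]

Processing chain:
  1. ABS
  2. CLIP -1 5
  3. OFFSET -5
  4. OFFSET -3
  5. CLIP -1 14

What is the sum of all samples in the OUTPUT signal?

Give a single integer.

Answer: -5

Derivation:
Input: [-5, -5, 4, -5, 6]
Stage 1 (ABS): |-5|=5, |-5|=5, |4|=4, |-5|=5, |6|=6 -> [5, 5, 4, 5, 6]
Stage 2 (CLIP -1 5): clip(5,-1,5)=5, clip(5,-1,5)=5, clip(4,-1,5)=4, clip(5,-1,5)=5, clip(6,-1,5)=5 -> [5, 5, 4, 5, 5]
Stage 3 (OFFSET -5): 5+-5=0, 5+-5=0, 4+-5=-1, 5+-5=0, 5+-5=0 -> [0, 0, -1, 0, 0]
Stage 4 (OFFSET -3): 0+-3=-3, 0+-3=-3, -1+-3=-4, 0+-3=-3, 0+-3=-3 -> [-3, -3, -4, -3, -3]
Stage 5 (CLIP -1 14): clip(-3,-1,14)=-1, clip(-3,-1,14)=-1, clip(-4,-1,14)=-1, clip(-3,-1,14)=-1, clip(-3,-1,14)=-1 -> [-1, -1, -1, -1, -1]
Output sum: -5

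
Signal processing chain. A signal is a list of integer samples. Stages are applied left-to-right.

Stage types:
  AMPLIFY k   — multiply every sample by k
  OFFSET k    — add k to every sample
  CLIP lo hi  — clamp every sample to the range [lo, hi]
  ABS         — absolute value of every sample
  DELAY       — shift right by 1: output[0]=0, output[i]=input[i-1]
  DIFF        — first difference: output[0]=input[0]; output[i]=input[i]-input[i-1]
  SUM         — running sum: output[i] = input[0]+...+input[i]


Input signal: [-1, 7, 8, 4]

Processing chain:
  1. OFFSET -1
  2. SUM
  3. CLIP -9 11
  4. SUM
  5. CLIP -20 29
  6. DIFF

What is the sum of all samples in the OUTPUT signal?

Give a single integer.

Answer: 24

Derivation:
Input: [-1, 7, 8, 4]
Stage 1 (OFFSET -1): -1+-1=-2, 7+-1=6, 8+-1=7, 4+-1=3 -> [-2, 6, 7, 3]
Stage 2 (SUM): sum[0..0]=-2, sum[0..1]=4, sum[0..2]=11, sum[0..3]=14 -> [-2, 4, 11, 14]
Stage 3 (CLIP -9 11): clip(-2,-9,11)=-2, clip(4,-9,11)=4, clip(11,-9,11)=11, clip(14,-9,11)=11 -> [-2, 4, 11, 11]
Stage 4 (SUM): sum[0..0]=-2, sum[0..1]=2, sum[0..2]=13, sum[0..3]=24 -> [-2, 2, 13, 24]
Stage 5 (CLIP -20 29): clip(-2,-20,29)=-2, clip(2,-20,29)=2, clip(13,-20,29)=13, clip(24,-20,29)=24 -> [-2, 2, 13, 24]
Stage 6 (DIFF): s[0]=-2, 2--2=4, 13-2=11, 24-13=11 -> [-2, 4, 11, 11]
Output sum: 24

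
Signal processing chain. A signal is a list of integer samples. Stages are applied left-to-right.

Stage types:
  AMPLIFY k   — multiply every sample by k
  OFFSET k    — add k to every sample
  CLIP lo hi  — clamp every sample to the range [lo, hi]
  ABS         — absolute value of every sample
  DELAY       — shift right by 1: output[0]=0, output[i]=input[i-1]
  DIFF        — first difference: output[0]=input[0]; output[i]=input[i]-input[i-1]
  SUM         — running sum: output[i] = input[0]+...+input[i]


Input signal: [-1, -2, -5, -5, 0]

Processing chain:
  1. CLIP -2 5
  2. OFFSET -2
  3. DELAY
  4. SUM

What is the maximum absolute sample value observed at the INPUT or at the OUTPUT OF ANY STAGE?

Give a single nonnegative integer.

Input: [-1, -2, -5, -5, 0] (max |s|=5)
Stage 1 (CLIP -2 5): clip(-1,-2,5)=-1, clip(-2,-2,5)=-2, clip(-5,-2,5)=-2, clip(-5,-2,5)=-2, clip(0,-2,5)=0 -> [-1, -2, -2, -2, 0] (max |s|=2)
Stage 2 (OFFSET -2): -1+-2=-3, -2+-2=-4, -2+-2=-4, -2+-2=-4, 0+-2=-2 -> [-3, -4, -4, -4, -2] (max |s|=4)
Stage 3 (DELAY): [0, -3, -4, -4, -4] = [0, -3, -4, -4, -4] -> [0, -3, -4, -4, -4] (max |s|=4)
Stage 4 (SUM): sum[0..0]=0, sum[0..1]=-3, sum[0..2]=-7, sum[0..3]=-11, sum[0..4]=-15 -> [0, -3, -7, -11, -15] (max |s|=15)
Overall max amplitude: 15

Answer: 15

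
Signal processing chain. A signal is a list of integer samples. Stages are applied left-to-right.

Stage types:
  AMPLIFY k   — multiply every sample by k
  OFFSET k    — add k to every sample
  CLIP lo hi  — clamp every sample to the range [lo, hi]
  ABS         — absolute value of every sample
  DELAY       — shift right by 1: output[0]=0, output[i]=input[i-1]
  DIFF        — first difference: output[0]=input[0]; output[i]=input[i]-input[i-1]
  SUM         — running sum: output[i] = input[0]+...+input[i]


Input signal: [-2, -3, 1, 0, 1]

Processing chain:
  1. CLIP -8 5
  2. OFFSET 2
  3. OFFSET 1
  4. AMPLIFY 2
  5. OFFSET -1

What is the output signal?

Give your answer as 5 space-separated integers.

Input: [-2, -3, 1, 0, 1]
Stage 1 (CLIP -8 5): clip(-2,-8,5)=-2, clip(-3,-8,5)=-3, clip(1,-8,5)=1, clip(0,-8,5)=0, clip(1,-8,5)=1 -> [-2, -3, 1, 0, 1]
Stage 2 (OFFSET 2): -2+2=0, -3+2=-1, 1+2=3, 0+2=2, 1+2=3 -> [0, -1, 3, 2, 3]
Stage 3 (OFFSET 1): 0+1=1, -1+1=0, 3+1=4, 2+1=3, 3+1=4 -> [1, 0, 4, 3, 4]
Stage 4 (AMPLIFY 2): 1*2=2, 0*2=0, 4*2=8, 3*2=6, 4*2=8 -> [2, 0, 8, 6, 8]
Stage 5 (OFFSET -1): 2+-1=1, 0+-1=-1, 8+-1=7, 6+-1=5, 8+-1=7 -> [1, -1, 7, 5, 7]

Answer: 1 -1 7 5 7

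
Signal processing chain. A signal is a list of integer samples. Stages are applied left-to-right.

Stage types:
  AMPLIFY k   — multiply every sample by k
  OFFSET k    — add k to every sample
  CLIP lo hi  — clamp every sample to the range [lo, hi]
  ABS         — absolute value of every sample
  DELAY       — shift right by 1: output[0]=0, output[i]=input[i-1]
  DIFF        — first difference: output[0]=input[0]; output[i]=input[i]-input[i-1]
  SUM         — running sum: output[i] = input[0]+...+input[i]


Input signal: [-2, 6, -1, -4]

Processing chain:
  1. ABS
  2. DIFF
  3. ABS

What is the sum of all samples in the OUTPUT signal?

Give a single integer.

Answer: 14

Derivation:
Input: [-2, 6, -1, -4]
Stage 1 (ABS): |-2|=2, |6|=6, |-1|=1, |-4|=4 -> [2, 6, 1, 4]
Stage 2 (DIFF): s[0]=2, 6-2=4, 1-6=-5, 4-1=3 -> [2, 4, -5, 3]
Stage 3 (ABS): |2|=2, |4|=4, |-5|=5, |3|=3 -> [2, 4, 5, 3]
Output sum: 14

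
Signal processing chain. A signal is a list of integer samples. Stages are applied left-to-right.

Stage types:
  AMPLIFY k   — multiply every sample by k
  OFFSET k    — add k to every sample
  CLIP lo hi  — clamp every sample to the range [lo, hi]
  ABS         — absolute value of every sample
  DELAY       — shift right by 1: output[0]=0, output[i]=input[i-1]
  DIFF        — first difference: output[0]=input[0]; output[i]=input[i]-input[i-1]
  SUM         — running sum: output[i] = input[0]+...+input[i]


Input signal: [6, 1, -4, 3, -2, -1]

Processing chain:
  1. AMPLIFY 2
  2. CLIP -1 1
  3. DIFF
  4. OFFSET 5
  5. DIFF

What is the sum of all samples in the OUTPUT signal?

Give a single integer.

Input: [6, 1, -4, 3, -2, -1]
Stage 1 (AMPLIFY 2): 6*2=12, 1*2=2, -4*2=-8, 3*2=6, -2*2=-4, -1*2=-2 -> [12, 2, -8, 6, -4, -2]
Stage 2 (CLIP -1 1): clip(12,-1,1)=1, clip(2,-1,1)=1, clip(-8,-1,1)=-1, clip(6,-1,1)=1, clip(-4,-1,1)=-1, clip(-2,-1,1)=-1 -> [1, 1, -1, 1, -1, -1]
Stage 3 (DIFF): s[0]=1, 1-1=0, -1-1=-2, 1--1=2, -1-1=-2, -1--1=0 -> [1, 0, -2, 2, -2, 0]
Stage 4 (OFFSET 5): 1+5=6, 0+5=5, -2+5=3, 2+5=7, -2+5=3, 0+5=5 -> [6, 5, 3, 7, 3, 5]
Stage 5 (DIFF): s[0]=6, 5-6=-1, 3-5=-2, 7-3=4, 3-7=-4, 5-3=2 -> [6, -1, -2, 4, -4, 2]
Output sum: 5

Answer: 5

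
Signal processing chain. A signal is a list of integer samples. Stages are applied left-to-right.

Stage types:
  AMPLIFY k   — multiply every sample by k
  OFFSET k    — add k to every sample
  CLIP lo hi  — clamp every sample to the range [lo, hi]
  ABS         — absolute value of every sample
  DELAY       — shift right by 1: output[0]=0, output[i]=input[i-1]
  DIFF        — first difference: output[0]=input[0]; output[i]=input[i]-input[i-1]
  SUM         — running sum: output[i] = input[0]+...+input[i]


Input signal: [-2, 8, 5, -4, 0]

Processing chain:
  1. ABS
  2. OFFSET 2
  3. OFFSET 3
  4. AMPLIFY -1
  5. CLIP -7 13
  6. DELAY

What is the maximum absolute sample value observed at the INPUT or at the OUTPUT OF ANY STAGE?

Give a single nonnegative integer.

Answer: 13

Derivation:
Input: [-2, 8, 5, -4, 0] (max |s|=8)
Stage 1 (ABS): |-2|=2, |8|=8, |5|=5, |-4|=4, |0|=0 -> [2, 8, 5, 4, 0] (max |s|=8)
Stage 2 (OFFSET 2): 2+2=4, 8+2=10, 5+2=7, 4+2=6, 0+2=2 -> [4, 10, 7, 6, 2] (max |s|=10)
Stage 3 (OFFSET 3): 4+3=7, 10+3=13, 7+3=10, 6+3=9, 2+3=5 -> [7, 13, 10, 9, 5] (max |s|=13)
Stage 4 (AMPLIFY -1): 7*-1=-7, 13*-1=-13, 10*-1=-10, 9*-1=-9, 5*-1=-5 -> [-7, -13, -10, -9, -5] (max |s|=13)
Stage 5 (CLIP -7 13): clip(-7,-7,13)=-7, clip(-13,-7,13)=-7, clip(-10,-7,13)=-7, clip(-9,-7,13)=-7, clip(-5,-7,13)=-5 -> [-7, -7, -7, -7, -5] (max |s|=7)
Stage 6 (DELAY): [0, -7, -7, -7, -7] = [0, -7, -7, -7, -7] -> [0, -7, -7, -7, -7] (max |s|=7)
Overall max amplitude: 13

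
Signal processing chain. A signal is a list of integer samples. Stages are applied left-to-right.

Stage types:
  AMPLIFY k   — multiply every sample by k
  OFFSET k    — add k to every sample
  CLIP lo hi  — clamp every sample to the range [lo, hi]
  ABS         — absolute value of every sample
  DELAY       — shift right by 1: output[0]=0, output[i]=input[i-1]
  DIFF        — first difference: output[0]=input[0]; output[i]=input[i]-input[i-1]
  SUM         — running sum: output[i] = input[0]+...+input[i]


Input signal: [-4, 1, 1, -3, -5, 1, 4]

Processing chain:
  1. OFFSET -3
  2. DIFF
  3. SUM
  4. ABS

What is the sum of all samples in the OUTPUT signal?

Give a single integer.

Input: [-4, 1, 1, -3, -5, 1, 4]
Stage 1 (OFFSET -3): -4+-3=-7, 1+-3=-2, 1+-3=-2, -3+-3=-6, -5+-3=-8, 1+-3=-2, 4+-3=1 -> [-7, -2, -2, -6, -8, -2, 1]
Stage 2 (DIFF): s[0]=-7, -2--7=5, -2--2=0, -6--2=-4, -8--6=-2, -2--8=6, 1--2=3 -> [-7, 5, 0, -4, -2, 6, 3]
Stage 3 (SUM): sum[0..0]=-7, sum[0..1]=-2, sum[0..2]=-2, sum[0..3]=-6, sum[0..4]=-8, sum[0..5]=-2, sum[0..6]=1 -> [-7, -2, -2, -6, -8, -2, 1]
Stage 4 (ABS): |-7|=7, |-2|=2, |-2|=2, |-6|=6, |-8|=8, |-2|=2, |1|=1 -> [7, 2, 2, 6, 8, 2, 1]
Output sum: 28

Answer: 28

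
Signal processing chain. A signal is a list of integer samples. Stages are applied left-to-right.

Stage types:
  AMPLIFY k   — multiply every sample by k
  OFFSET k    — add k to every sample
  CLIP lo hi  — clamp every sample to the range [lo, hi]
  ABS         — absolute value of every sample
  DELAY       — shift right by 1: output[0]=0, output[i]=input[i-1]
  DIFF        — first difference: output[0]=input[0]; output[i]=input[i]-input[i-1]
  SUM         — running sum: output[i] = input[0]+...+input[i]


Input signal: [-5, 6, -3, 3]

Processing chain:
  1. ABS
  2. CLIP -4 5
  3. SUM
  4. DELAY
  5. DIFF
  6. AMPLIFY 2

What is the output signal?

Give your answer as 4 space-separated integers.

Answer: 0 10 10 6

Derivation:
Input: [-5, 6, -3, 3]
Stage 1 (ABS): |-5|=5, |6|=6, |-3|=3, |3|=3 -> [5, 6, 3, 3]
Stage 2 (CLIP -4 5): clip(5,-4,5)=5, clip(6,-4,5)=5, clip(3,-4,5)=3, clip(3,-4,5)=3 -> [5, 5, 3, 3]
Stage 3 (SUM): sum[0..0]=5, sum[0..1]=10, sum[0..2]=13, sum[0..3]=16 -> [5, 10, 13, 16]
Stage 4 (DELAY): [0, 5, 10, 13] = [0, 5, 10, 13] -> [0, 5, 10, 13]
Stage 5 (DIFF): s[0]=0, 5-0=5, 10-5=5, 13-10=3 -> [0, 5, 5, 3]
Stage 6 (AMPLIFY 2): 0*2=0, 5*2=10, 5*2=10, 3*2=6 -> [0, 10, 10, 6]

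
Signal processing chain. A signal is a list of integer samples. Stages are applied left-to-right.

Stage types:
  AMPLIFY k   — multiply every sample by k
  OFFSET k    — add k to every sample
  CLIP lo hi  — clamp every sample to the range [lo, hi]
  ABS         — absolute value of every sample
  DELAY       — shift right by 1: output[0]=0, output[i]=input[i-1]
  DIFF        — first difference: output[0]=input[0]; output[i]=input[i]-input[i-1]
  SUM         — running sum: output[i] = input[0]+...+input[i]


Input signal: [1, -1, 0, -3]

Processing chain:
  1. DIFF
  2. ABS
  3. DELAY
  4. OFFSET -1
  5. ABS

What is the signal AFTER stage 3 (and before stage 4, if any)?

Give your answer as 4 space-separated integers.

Answer: 0 1 2 1

Derivation:
Input: [1, -1, 0, -3]
Stage 1 (DIFF): s[0]=1, -1-1=-2, 0--1=1, -3-0=-3 -> [1, -2, 1, -3]
Stage 2 (ABS): |1|=1, |-2|=2, |1|=1, |-3|=3 -> [1, 2, 1, 3]
Stage 3 (DELAY): [0, 1, 2, 1] = [0, 1, 2, 1] -> [0, 1, 2, 1]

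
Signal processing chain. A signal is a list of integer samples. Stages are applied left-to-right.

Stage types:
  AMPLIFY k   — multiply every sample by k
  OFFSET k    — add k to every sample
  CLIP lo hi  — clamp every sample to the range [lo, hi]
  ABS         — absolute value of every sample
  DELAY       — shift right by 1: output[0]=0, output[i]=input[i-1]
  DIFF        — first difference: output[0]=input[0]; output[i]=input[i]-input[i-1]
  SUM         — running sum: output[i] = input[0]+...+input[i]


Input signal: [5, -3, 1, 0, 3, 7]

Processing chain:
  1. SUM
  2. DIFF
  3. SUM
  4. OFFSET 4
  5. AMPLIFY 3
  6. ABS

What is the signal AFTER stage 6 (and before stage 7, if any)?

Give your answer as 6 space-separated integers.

Input: [5, -3, 1, 0, 3, 7]
Stage 1 (SUM): sum[0..0]=5, sum[0..1]=2, sum[0..2]=3, sum[0..3]=3, sum[0..4]=6, sum[0..5]=13 -> [5, 2, 3, 3, 6, 13]
Stage 2 (DIFF): s[0]=5, 2-5=-3, 3-2=1, 3-3=0, 6-3=3, 13-6=7 -> [5, -3, 1, 0, 3, 7]
Stage 3 (SUM): sum[0..0]=5, sum[0..1]=2, sum[0..2]=3, sum[0..3]=3, sum[0..4]=6, sum[0..5]=13 -> [5, 2, 3, 3, 6, 13]
Stage 4 (OFFSET 4): 5+4=9, 2+4=6, 3+4=7, 3+4=7, 6+4=10, 13+4=17 -> [9, 6, 7, 7, 10, 17]
Stage 5 (AMPLIFY 3): 9*3=27, 6*3=18, 7*3=21, 7*3=21, 10*3=30, 17*3=51 -> [27, 18, 21, 21, 30, 51]
Stage 6 (ABS): |27|=27, |18|=18, |21|=21, |21|=21, |30|=30, |51|=51 -> [27, 18, 21, 21, 30, 51]

Answer: 27 18 21 21 30 51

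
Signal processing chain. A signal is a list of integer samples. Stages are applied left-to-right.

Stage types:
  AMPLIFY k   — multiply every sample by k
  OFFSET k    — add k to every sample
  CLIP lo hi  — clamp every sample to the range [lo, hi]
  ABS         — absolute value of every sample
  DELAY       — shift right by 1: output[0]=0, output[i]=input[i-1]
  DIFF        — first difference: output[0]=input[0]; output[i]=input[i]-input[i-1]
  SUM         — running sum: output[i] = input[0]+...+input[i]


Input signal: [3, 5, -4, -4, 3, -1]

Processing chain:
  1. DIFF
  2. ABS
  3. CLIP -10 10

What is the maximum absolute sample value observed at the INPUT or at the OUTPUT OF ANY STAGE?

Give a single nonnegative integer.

Answer: 9

Derivation:
Input: [3, 5, -4, -4, 3, -1] (max |s|=5)
Stage 1 (DIFF): s[0]=3, 5-3=2, -4-5=-9, -4--4=0, 3--4=7, -1-3=-4 -> [3, 2, -9, 0, 7, -4] (max |s|=9)
Stage 2 (ABS): |3|=3, |2|=2, |-9|=9, |0|=0, |7|=7, |-4|=4 -> [3, 2, 9, 0, 7, 4] (max |s|=9)
Stage 3 (CLIP -10 10): clip(3,-10,10)=3, clip(2,-10,10)=2, clip(9,-10,10)=9, clip(0,-10,10)=0, clip(7,-10,10)=7, clip(4,-10,10)=4 -> [3, 2, 9, 0, 7, 4] (max |s|=9)
Overall max amplitude: 9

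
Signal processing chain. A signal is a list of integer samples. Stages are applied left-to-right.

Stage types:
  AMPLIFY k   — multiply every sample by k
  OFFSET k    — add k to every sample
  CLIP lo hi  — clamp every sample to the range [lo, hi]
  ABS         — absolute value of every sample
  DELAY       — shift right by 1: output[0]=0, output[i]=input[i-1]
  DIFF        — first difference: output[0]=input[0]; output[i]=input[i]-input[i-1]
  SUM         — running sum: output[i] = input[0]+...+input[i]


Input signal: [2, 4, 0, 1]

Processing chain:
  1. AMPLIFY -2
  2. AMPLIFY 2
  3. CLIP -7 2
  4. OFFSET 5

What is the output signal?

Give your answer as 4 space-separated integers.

Input: [2, 4, 0, 1]
Stage 1 (AMPLIFY -2): 2*-2=-4, 4*-2=-8, 0*-2=0, 1*-2=-2 -> [-4, -8, 0, -2]
Stage 2 (AMPLIFY 2): -4*2=-8, -8*2=-16, 0*2=0, -2*2=-4 -> [-8, -16, 0, -4]
Stage 3 (CLIP -7 2): clip(-8,-7,2)=-7, clip(-16,-7,2)=-7, clip(0,-7,2)=0, clip(-4,-7,2)=-4 -> [-7, -7, 0, -4]
Stage 4 (OFFSET 5): -7+5=-2, -7+5=-2, 0+5=5, -4+5=1 -> [-2, -2, 5, 1]

Answer: -2 -2 5 1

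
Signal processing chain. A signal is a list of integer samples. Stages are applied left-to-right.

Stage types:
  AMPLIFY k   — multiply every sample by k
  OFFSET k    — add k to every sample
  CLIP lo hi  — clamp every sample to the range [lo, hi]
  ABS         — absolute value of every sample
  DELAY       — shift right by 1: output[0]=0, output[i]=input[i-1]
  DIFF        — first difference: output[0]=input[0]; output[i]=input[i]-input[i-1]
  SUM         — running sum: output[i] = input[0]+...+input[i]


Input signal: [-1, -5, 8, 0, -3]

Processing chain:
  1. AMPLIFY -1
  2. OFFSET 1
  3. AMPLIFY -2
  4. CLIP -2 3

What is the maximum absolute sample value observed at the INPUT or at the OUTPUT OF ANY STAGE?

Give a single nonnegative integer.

Input: [-1, -5, 8, 0, -3] (max |s|=8)
Stage 1 (AMPLIFY -1): -1*-1=1, -5*-1=5, 8*-1=-8, 0*-1=0, -3*-1=3 -> [1, 5, -8, 0, 3] (max |s|=8)
Stage 2 (OFFSET 1): 1+1=2, 5+1=6, -8+1=-7, 0+1=1, 3+1=4 -> [2, 6, -7, 1, 4] (max |s|=7)
Stage 3 (AMPLIFY -2): 2*-2=-4, 6*-2=-12, -7*-2=14, 1*-2=-2, 4*-2=-8 -> [-4, -12, 14, -2, -8] (max |s|=14)
Stage 4 (CLIP -2 3): clip(-4,-2,3)=-2, clip(-12,-2,3)=-2, clip(14,-2,3)=3, clip(-2,-2,3)=-2, clip(-8,-2,3)=-2 -> [-2, -2, 3, -2, -2] (max |s|=3)
Overall max amplitude: 14

Answer: 14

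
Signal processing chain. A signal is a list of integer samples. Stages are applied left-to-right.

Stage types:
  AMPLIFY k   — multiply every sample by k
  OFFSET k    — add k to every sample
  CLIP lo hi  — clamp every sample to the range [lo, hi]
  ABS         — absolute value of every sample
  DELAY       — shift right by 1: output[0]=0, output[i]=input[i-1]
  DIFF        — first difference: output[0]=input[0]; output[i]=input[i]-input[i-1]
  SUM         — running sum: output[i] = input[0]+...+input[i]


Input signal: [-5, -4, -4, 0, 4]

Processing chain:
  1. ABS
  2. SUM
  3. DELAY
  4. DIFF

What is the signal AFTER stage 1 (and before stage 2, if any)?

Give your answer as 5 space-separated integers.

Answer: 5 4 4 0 4

Derivation:
Input: [-5, -4, -4, 0, 4]
Stage 1 (ABS): |-5|=5, |-4|=4, |-4|=4, |0|=0, |4|=4 -> [5, 4, 4, 0, 4]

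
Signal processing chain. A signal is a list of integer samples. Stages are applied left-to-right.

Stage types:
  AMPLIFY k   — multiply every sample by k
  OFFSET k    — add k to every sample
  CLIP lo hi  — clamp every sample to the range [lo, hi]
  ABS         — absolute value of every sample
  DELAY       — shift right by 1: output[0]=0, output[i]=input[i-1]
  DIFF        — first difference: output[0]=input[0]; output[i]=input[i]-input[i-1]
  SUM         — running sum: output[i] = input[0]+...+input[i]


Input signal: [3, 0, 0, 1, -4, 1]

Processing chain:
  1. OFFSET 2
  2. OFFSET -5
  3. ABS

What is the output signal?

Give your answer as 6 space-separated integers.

Input: [3, 0, 0, 1, -4, 1]
Stage 1 (OFFSET 2): 3+2=5, 0+2=2, 0+2=2, 1+2=3, -4+2=-2, 1+2=3 -> [5, 2, 2, 3, -2, 3]
Stage 2 (OFFSET -5): 5+-5=0, 2+-5=-3, 2+-5=-3, 3+-5=-2, -2+-5=-7, 3+-5=-2 -> [0, -3, -3, -2, -7, -2]
Stage 3 (ABS): |0|=0, |-3|=3, |-3|=3, |-2|=2, |-7|=7, |-2|=2 -> [0, 3, 3, 2, 7, 2]

Answer: 0 3 3 2 7 2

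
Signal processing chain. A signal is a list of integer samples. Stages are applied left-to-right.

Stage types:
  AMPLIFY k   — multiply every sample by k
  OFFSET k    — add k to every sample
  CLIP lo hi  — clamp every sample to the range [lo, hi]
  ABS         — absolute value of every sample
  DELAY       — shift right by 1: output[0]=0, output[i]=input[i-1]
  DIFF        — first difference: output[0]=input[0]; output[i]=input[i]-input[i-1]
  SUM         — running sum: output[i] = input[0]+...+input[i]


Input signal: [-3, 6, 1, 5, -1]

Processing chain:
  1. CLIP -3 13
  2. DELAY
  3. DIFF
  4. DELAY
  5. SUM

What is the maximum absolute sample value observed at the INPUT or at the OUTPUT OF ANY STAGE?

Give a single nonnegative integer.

Input: [-3, 6, 1, 5, -1] (max |s|=6)
Stage 1 (CLIP -3 13): clip(-3,-3,13)=-3, clip(6,-3,13)=6, clip(1,-3,13)=1, clip(5,-3,13)=5, clip(-1,-3,13)=-1 -> [-3, 6, 1, 5, -1] (max |s|=6)
Stage 2 (DELAY): [0, -3, 6, 1, 5] = [0, -3, 6, 1, 5] -> [0, -3, 6, 1, 5] (max |s|=6)
Stage 3 (DIFF): s[0]=0, -3-0=-3, 6--3=9, 1-6=-5, 5-1=4 -> [0, -3, 9, -5, 4] (max |s|=9)
Stage 4 (DELAY): [0, 0, -3, 9, -5] = [0, 0, -3, 9, -5] -> [0, 0, -3, 9, -5] (max |s|=9)
Stage 5 (SUM): sum[0..0]=0, sum[0..1]=0, sum[0..2]=-3, sum[0..3]=6, sum[0..4]=1 -> [0, 0, -3, 6, 1] (max |s|=6)
Overall max amplitude: 9

Answer: 9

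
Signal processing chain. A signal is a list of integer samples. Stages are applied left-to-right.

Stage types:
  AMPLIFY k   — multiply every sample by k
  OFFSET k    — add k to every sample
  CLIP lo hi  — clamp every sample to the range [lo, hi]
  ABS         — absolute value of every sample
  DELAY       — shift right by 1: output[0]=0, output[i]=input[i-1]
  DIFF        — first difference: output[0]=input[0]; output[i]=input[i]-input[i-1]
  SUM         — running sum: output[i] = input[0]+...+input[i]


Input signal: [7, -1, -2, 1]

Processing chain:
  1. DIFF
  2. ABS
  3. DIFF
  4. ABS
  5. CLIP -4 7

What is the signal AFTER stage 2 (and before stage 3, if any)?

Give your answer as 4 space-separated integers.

Answer: 7 8 1 3

Derivation:
Input: [7, -1, -2, 1]
Stage 1 (DIFF): s[0]=7, -1-7=-8, -2--1=-1, 1--2=3 -> [7, -8, -1, 3]
Stage 2 (ABS): |7|=7, |-8|=8, |-1|=1, |3|=3 -> [7, 8, 1, 3]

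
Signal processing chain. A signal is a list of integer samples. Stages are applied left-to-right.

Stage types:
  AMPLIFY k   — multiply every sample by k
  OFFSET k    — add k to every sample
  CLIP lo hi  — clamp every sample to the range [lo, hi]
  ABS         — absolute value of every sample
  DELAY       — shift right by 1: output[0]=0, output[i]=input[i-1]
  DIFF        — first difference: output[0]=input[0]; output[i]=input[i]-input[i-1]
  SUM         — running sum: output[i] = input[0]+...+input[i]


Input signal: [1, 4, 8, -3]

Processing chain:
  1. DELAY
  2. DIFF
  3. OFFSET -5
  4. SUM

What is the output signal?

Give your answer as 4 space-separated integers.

Answer: -5 -9 -11 -12

Derivation:
Input: [1, 4, 8, -3]
Stage 1 (DELAY): [0, 1, 4, 8] = [0, 1, 4, 8] -> [0, 1, 4, 8]
Stage 2 (DIFF): s[0]=0, 1-0=1, 4-1=3, 8-4=4 -> [0, 1, 3, 4]
Stage 3 (OFFSET -5): 0+-5=-5, 1+-5=-4, 3+-5=-2, 4+-5=-1 -> [-5, -4, -2, -1]
Stage 4 (SUM): sum[0..0]=-5, sum[0..1]=-9, sum[0..2]=-11, sum[0..3]=-12 -> [-5, -9, -11, -12]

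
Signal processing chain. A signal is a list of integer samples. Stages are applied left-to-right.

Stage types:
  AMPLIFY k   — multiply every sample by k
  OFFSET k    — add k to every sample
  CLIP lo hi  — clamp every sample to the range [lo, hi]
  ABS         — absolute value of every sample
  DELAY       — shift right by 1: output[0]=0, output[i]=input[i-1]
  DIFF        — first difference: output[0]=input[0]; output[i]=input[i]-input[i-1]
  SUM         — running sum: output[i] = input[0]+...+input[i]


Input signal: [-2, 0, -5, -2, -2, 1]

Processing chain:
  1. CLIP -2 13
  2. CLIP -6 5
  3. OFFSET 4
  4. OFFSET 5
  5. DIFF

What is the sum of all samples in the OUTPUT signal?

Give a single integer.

Input: [-2, 0, -5, -2, -2, 1]
Stage 1 (CLIP -2 13): clip(-2,-2,13)=-2, clip(0,-2,13)=0, clip(-5,-2,13)=-2, clip(-2,-2,13)=-2, clip(-2,-2,13)=-2, clip(1,-2,13)=1 -> [-2, 0, -2, -2, -2, 1]
Stage 2 (CLIP -6 5): clip(-2,-6,5)=-2, clip(0,-6,5)=0, clip(-2,-6,5)=-2, clip(-2,-6,5)=-2, clip(-2,-6,5)=-2, clip(1,-6,5)=1 -> [-2, 0, -2, -2, -2, 1]
Stage 3 (OFFSET 4): -2+4=2, 0+4=4, -2+4=2, -2+4=2, -2+4=2, 1+4=5 -> [2, 4, 2, 2, 2, 5]
Stage 4 (OFFSET 5): 2+5=7, 4+5=9, 2+5=7, 2+5=7, 2+5=7, 5+5=10 -> [7, 9, 7, 7, 7, 10]
Stage 5 (DIFF): s[0]=7, 9-7=2, 7-9=-2, 7-7=0, 7-7=0, 10-7=3 -> [7, 2, -2, 0, 0, 3]
Output sum: 10

Answer: 10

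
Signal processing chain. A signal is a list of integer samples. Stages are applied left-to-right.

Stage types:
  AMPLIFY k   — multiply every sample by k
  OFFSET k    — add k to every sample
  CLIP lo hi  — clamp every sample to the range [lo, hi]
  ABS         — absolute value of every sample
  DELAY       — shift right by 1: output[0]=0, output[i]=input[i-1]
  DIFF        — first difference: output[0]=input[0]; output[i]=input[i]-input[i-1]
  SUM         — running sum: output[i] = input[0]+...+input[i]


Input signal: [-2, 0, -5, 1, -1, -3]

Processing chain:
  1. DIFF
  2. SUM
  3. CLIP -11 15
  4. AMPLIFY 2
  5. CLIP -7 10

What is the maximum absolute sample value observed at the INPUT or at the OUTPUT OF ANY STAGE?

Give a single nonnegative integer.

Answer: 10

Derivation:
Input: [-2, 0, -5, 1, -1, -3] (max |s|=5)
Stage 1 (DIFF): s[0]=-2, 0--2=2, -5-0=-5, 1--5=6, -1-1=-2, -3--1=-2 -> [-2, 2, -5, 6, -2, -2] (max |s|=6)
Stage 2 (SUM): sum[0..0]=-2, sum[0..1]=0, sum[0..2]=-5, sum[0..3]=1, sum[0..4]=-1, sum[0..5]=-3 -> [-2, 0, -5, 1, -1, -3] (max |s|=5)
Stage 3 (CLIP -11 15): clip(-2,-11,15)=-2, clip(0,-11,15)=0, clip(-5,-11,15)=-5, clip(1,-11,15)=1, clip(-1,-11,15)=-1, clip(-3,-11,15)=-3 -> [-2, 0, -5, 1, -1, -3] (max |s|=5)
Stage 4 (AMPLIFY 2): -2*2=-4, 0*2=0, -5*2=-10, 1*2=2, -1*2=-2, -3*2=-6 -> [-4, 0, -10, 2, -2, -6] (max |s|=10)
Stage 5 (CLIP -7 10): clip(-4,-7,10)=-4, clip(0,-7,10)=0, clip(-10,-7,10)=-7, clip(2,-7,10)=2, clip(-2,-7,10)=-2, clip(-6,-7,10)=-6 -> [-4, 0, -7, 2, -2, -6] (max |s|=7)
Overall max amplitude: 10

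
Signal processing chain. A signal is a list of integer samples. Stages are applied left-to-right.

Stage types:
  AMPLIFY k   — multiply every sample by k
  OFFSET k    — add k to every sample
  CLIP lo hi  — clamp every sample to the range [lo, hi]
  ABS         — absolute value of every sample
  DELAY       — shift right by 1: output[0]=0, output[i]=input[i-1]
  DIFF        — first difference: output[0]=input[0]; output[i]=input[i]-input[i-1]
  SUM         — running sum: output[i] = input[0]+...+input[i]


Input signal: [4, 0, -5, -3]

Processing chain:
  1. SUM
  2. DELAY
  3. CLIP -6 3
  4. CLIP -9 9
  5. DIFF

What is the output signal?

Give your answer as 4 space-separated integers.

Input: [4, 0, -5, -3]
Stage 1 (SUM): sum[0..0]=4, sum[0..1]=4, sum[0..2]=-1, sum[0..3]=-4 -> [4, 4, -1, -4]
Stage 2 (DELAY): [0, 4, 4, -1] = [0, 4, 4, -1] -> [0, 4, 4, -1]
Stage 3 (CLIP -6 3): clip(0,-6,3)=0, clip(4,-6,3)=3, clip(4,-6,3)=3, clip(-1,-6,3)=-1 -> [0, 3, 3, -1]
Stage 4 (CLIP -9 9): clip(0,-9,9)=0, clip(3,-9,9)=3, clip(3,-9,9)=3, clip(-1,-9,9)=-1 -> [0, 3, 3, -1]
Stage 5 (DIFF): s[0]=0, 3-0=3, 3-3=0, -1-3=-4 -> [0, 3, 0, -4]

Answer: 0 3 0 -4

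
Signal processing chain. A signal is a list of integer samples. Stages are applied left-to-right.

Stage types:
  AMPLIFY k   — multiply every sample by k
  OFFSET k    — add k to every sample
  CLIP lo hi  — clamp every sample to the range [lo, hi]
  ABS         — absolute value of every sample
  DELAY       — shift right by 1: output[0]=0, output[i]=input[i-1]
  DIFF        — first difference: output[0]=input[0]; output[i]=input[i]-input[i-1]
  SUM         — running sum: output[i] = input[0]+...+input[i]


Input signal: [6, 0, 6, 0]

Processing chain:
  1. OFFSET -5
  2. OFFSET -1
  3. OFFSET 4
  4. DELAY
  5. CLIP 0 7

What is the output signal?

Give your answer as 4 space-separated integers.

Answer: 0 4 0 4

Derivation:
Input: [6, 0, 6, 0]
Stage 1 (OFFSET -5): 6+-5=1, 0+-5=-5, 6+-5=1, 0+-5=-5 -> [1, -5, 1, -5]
Stage 2 (OFFSET -1): 1+-1=0, -5+-1=-6, 1+-1=0, -5+-1=-6 -> [0, -6, 0, -6]
Stage 3 (OFFSET 4): 0+4=4, -6+4=-2, 0+4=4, -6+4=-2 -> [4, -2, 4, -2]
Stage 4 (DELAY): [0, 4, -2, 4] = [0, 4, -2, 4] -> [0, 4, -2, 4]
Stage 5 (CLIP 0 7): clip(0,0,7)=0, clip(4,0,7)=4, clip(-2,0,7)=0, clip(4,0,7)=4 -> [0, 4, 0, 4]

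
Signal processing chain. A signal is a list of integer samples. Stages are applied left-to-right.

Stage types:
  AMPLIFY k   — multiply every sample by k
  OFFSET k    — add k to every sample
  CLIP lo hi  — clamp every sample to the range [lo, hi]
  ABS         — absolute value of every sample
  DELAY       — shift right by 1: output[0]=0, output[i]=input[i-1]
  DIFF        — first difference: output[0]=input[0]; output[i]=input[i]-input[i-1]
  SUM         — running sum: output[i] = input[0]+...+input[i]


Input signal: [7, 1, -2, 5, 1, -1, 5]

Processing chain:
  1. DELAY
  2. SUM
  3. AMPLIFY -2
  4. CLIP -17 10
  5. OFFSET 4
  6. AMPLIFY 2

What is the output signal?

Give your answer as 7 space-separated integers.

Answer: 8 -20 -24 -16 -26 -26 -26

Derivation:
Input: [7, 1, -2, 5, 1, -1, 5]
Stage 1 (DELAY): [0, 7, 1, -2, 5, 1, -1] = [0, 7, 1, -2, 5, 1, -1] -> [0, 7, 1, -2, 5, 1, -1]
Stage 2 (SUM): sum[0..0]=0, sum[0..1]=7, sum[0..2]=8, sum[0..3]=6, sum[0..4]=11, sum[0..5]=12, sum[0..6]=11 -> [0, 7, 8, 6, 11, 12, 11]
Stage 3 (AMPLIFY -2): 0*-2=0, 7*-2=-14, 8*-2=-16, 6*-2=-12, 11*-2=-22, 12*-2=-24, 11*-2=-22 -> [0, -14, -16, -12, -22, -24, -22]
Stage 4 (CLIP -17 10): clip(0,-17,10)=0, clip(-14,-17,10)=-14, clip(-16,-17,10)=-16, clip(-12,-17,10)=-12, clip(-22,-17,10)=-17, clip(-24,-17,10)=-17, clip(-22,-17,10)=-17 -> [0, -14, -16, -12, -17, -17, -17]
Stage 5 (OFFSET 4): 0+4=4, -14+4=-10, -16+4=-12, -12+4=-8, -17+4=-13, -17+4=-13, -17+4=-13 -> [4, -10, -12, -8, -13, -13, -13]
Stage 6 (AMPLIFY 2): 4*2=8, -10*2=-20, -12*2=-24, -8*2=-16, -13*2=-26, -13*2=-26, -13*2=-26 -> [8, -20, -24, -16, -26, -26, -26]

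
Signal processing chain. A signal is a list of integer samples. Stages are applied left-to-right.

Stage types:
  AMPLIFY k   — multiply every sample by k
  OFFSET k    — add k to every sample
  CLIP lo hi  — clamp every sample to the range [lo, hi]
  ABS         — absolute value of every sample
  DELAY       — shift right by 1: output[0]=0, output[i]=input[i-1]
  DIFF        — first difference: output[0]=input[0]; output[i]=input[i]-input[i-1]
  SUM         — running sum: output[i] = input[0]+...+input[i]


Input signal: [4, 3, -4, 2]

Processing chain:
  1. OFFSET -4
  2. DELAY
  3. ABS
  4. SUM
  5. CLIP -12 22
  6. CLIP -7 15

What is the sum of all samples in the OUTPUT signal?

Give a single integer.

Input: [4, 3, -4, 2]
Stage 1 (OFFSET -4): 4+-4=0, 3+-4=-1, -4+-4=-8, 2+-4=-2 -> [0, -1, -8, -2]
Stage 2 (DELAY): [0, 0, -1, -8] = [0, 0, -1, -8] -> [0, 0, -1, -8]
Stage 3 (ABS): |0|=0, |0|=0, |-1|=1, |-8|=8 -> [0, 0, 1, 8]
Stage 4 (SUM): sum[0..0]=0, sum[0..1]=0, sum[0..2]=1, sum[0..3]=9 -> [0, 0, 1, 9]
Stage 5 (CLIP -12 22): clip(0,-12,22)=0, clip(0,-12,22)=0, clip(1,-12,22)=1, clip(9,-12,22)=9 -> [0, 0, 1, 9]
Stage 6 (CLIP -7 15): clip(0,-7,15)=0, clip(0,-7,15)=0, clip(1,-7,15)=1, clip(9,-7,15)=9 -> [0, 0, 1, 9]
Output sum: 10

Answer: 10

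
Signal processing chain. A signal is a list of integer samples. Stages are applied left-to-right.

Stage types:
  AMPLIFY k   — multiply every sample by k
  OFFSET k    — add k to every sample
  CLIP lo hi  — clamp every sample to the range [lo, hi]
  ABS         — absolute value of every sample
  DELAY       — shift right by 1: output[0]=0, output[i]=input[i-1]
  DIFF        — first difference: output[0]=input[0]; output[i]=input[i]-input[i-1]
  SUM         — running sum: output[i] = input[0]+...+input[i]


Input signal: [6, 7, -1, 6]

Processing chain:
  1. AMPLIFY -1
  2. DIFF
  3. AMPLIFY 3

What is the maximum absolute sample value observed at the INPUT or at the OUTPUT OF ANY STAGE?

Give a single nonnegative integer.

Answer: 24

Derivation:
Input: [6, 7, -1, 6] (max |s|=7)
Stage 1 (AMPLIFY -1): 6*-1=-6, 7*-1=-7, -1*-1=1, 6*-1=-6 -> [-6, -7, 1, -6] (max |s|=7)
Stage 2 (DIFF): s[0]=-6, -7--6=-1, 1--7=8, -6-1=-7 -> [-6, -1, 8, -7] (max |s|=8)
Stage 3 (AMPLIFY 3): -6*3=-18, -1*3=-3, 8*3=24, -7*3=-21 -> [-18, -3, 24, -21] (max |s|=24)
Overall max amplitude: 24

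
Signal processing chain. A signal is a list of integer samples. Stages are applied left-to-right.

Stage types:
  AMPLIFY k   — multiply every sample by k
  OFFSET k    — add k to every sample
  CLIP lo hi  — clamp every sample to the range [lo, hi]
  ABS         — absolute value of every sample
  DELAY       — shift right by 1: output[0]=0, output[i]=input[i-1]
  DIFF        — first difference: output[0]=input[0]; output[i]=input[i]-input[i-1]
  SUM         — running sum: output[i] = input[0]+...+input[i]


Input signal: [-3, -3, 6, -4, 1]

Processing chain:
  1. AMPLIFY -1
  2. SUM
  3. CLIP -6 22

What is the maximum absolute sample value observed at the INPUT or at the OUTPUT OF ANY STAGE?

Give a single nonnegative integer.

Answer: 6

Derivation:
Input: [-3, -3, 6, -4, 1] (max |s|=6)
Stage 1 (AMPLIFY -1): -3*-1=3, -3*-1=3, 6*-1=-6, -4*-1=4, 1*-1=-1 -> [3, 3, -6, 4, -1] (max |s|=6)
Stage 2 (SUM): sum[0..0]=3, sum[0..1]=6, sum[0..2]=0, sum[0..3]=4, sum[0..4]=3 -> [3, 6, 0, 4, 3] (max |s|=6)
Stage 3 (CLIP -6 22): clip(3,-6,22)=3, clip(6,-6,22)=6, clip(0,-6,22)=0, clip(4,-6,22)=4, clip(3,-6,22)=3 -> [3, 6, 0, 4, 3] (max |s|=6)
Overall max amplitude: 6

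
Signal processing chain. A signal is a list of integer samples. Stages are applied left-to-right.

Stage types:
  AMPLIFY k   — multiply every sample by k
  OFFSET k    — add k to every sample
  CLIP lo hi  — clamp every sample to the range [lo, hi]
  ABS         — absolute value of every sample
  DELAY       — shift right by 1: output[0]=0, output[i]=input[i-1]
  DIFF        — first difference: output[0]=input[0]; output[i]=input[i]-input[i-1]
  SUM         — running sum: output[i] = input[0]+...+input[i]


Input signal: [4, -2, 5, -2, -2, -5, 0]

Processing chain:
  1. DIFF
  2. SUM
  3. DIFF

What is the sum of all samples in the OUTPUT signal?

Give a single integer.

Input: [4, -2, 5, -2, -2, -5, 0]
Stage 1 (DIFF): s[0]=4, -2-4=-6, 5--2=7, -2-5=-7, -2--2=0, -5--2=-3, 0--5=5 -> [4, -6, 7, -7, 0, -3, 5]
Stage 2 (SUM): sum[0..0]=4, sum[0..1]=-2, sum[0..2]=5, sum[0..3]=-2, sum[0..4]=-2, sum[0..5]=-5, sum[0..6]=0 -> [4, -2, 5, -2, -2, -5, 0]
Stage 3 (DIFF): s[0]=4, -2-4=-6, 5--2=7, -2-5=-7, -2--2=0, -5--2=-3, 0--5=5 -> [4, -6, 7, -7, 0, -3, 5]
Output sum: 0

Answer: 0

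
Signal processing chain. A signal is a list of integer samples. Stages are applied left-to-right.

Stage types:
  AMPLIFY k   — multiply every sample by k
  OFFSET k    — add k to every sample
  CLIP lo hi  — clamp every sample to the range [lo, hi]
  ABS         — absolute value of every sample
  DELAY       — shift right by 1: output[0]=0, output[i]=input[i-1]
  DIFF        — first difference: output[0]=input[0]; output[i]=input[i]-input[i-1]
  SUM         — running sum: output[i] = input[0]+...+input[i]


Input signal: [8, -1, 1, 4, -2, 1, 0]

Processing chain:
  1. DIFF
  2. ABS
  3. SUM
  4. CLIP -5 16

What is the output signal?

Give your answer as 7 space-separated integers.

Input: [8, -1, 1, 4, -2, 1, 0]
Stage 1 (DIFF): s[0]=8, -1-8=-9, 1--1=2, 4-1=3, -2-4=-6, 1--2=3, 0-1=-1 -> [8, -9, 2, 3, -6, 3, -1]
Stage 2 (ABS): |8|=8, |-9|=9, |2|=2, |3|=3, |-6|=6, |3|=3, |-1|=1 -> [8, 9, 2, 3, 6, 3, 1]
Stage 3 (SUM): sum[0..0]=8, sum[0..1]=17, sum[0..2]=19, sum[0..3]=22, sum[0..4]=28, sum[0..5]=31, sum[0..6]=32 -> [8, 17, 19, 22, 28, 31, 32]
Stage 4 (CLIP -5 16): clip(8,-5,16)=8, clip(17,-5,16)=16, clip(19,-5,16)=16, clip(22,-5,16)=16, clip(28,-5,16)=16, clip(31,-5,16)=16, clip(32,-5,16)=16 -> [8, 16, 16, 16, 16, 16, 16]

Answer: 8 16 16 16 16 16 16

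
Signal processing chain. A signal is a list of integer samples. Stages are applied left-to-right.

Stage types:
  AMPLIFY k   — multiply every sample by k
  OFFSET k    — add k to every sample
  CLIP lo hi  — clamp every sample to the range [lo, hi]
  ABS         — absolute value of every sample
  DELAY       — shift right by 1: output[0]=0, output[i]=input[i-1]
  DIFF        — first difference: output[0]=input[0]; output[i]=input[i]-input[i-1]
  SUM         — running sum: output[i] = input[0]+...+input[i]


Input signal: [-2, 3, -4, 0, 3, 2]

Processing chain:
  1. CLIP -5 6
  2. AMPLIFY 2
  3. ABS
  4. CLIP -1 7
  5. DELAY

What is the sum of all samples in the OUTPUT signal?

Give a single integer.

Input: [-2, 3, -4, 0, 3, 2]
Stage 1 (CLIP -5 6): clip(-2,-5,6)=-2, clip(3,-5,6)=3, clip(-4,-5,6)=-4, clip(0,-5,6)=0, clip(3,-5,6)=3, clip(2,-5,6)=2 -> [-2, 3, -4, 0, 3, 2]
Stage 2 (AMPLIFY 2): -2*2=-4, 3*2=6, -4*2=-8, 0*2=0, 3*2=6, 2*2=4 -> [-4, 6, -8, 0, 6, 4]
Stage 3 (ABS): |-4|=4, |6|=6, |-8|=8, |0|=0, |6|=6, |4|=4 -> [4, 6, 8, 0, 6, 4]
Stage 4 (CLIP -1 7): clip(4,-1,7)=4, clip(6,-1,7)=6, clip(8,-1,7)=7, clip(0,-1,7)=0, clip(6,-1,7)=6, clip(4,-1,7)=4 -> [4, 6, 7, 0, 6, 4]
Stage 5 (DELAY): [0, 4, 6, 7, 0, 6] = [0, 4, 6, 7, 0, 6] -> [0, 4, 6, 7, 0, 6]
Output sum: 23

Answer: 23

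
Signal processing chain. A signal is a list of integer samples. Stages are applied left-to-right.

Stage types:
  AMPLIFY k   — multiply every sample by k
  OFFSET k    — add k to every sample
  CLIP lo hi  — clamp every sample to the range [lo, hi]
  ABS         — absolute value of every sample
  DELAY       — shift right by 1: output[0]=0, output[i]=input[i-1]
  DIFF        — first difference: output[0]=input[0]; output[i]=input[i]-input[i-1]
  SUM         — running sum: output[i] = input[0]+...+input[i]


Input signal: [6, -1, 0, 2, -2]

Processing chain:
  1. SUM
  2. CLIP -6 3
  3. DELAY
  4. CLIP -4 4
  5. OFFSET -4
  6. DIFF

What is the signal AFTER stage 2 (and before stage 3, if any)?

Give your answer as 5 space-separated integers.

Input: [6, -1, 0, 2, -2]
Stage 1 (SUM): sum[0..0]=6, sum[0..1]=5, sum[0..2]=5, sum[0..3]=7, sum[0..4]=5 -> [6, 5, 5, 7, 5]
Stage 2 (CLIP -6 3): clip(6,-6,3)=3, clip(5,-6,3)=3, clip(5,-6,3)=3, clip(7,-6,3)=3, clip(5,-6,3)=3 -> [3, 3, 3, 3, 3]

Answer: 3 3 3 3 3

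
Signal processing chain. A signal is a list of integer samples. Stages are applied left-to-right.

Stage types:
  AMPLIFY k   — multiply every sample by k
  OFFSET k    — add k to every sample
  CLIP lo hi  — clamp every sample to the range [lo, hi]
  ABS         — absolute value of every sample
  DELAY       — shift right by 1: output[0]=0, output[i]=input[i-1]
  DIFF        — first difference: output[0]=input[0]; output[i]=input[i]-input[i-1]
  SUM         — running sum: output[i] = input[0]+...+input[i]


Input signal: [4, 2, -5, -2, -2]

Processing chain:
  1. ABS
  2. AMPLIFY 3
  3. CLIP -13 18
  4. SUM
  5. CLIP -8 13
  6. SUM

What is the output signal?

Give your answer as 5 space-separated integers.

Input: [4, 2, -5, -2, -2]
Stage 1 (ABS): |4|=4, |2|=2, |-5|=5, |-2|=2, |-2|=2 -> [4, 2, 5, 2, 2]
Stage 2 (AMPLIFY 3): 4*3=12, 2*3=6, 5*3=15, 2*3=6, 2*3=6 -> [12, 6, 15, 6, 6]
Stage 3 (CLIP -13 18): clip(12,-13,18)=12, clip(6,-13,18)=6, clip(15,-13,18)=15, clip(6,-13,18)=6, clip(6,-13,18)=6 -> [12, 6, 15, 6, 6]
Stage 4 (SUM): sum[0..0]=12, sum[0..1]=18, sum[0..2]=33, sum[0..3]=39, sum[0..4]=45 -> [12, 18, 33, 39, 45]
Stage 5 (CLIP -8 13): clip(12,-8,13)=12, clip(18,-8,13)=13, clip(33,-8,13)=13, clip(39,-8,13)=13, clip(45,-8,13)=13 -> [12, 13, 13, 13, 13]
Stage 6 (SUM): sum[0..0]=12, sum[0..1]=25, sum[0..2]=38, sum[0..3]=51, sum[0..4]=64 -> [12, 25, 38, 51, 64]

Answer: 12 25 38 51 64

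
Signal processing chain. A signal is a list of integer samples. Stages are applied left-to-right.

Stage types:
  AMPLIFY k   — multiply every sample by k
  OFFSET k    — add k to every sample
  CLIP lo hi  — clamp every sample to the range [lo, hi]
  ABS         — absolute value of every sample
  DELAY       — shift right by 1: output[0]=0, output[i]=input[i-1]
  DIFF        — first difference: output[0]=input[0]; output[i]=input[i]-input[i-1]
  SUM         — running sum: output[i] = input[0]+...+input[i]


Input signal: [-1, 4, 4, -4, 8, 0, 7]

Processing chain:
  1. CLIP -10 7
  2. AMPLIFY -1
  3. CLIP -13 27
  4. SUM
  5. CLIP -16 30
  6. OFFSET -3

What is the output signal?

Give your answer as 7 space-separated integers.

Input: [-1, 4, 4, -4, 8, 0, 7]
Stage 1 (CLIP -10 7): clip(-1,-10,7)=-1, clip(4,-10,7)=4, clip(4,-10,7)=4, clip(-4,-10,7)=-4, clip(8,-10,7)=7, clip(0,-10,7)=0, clip(7,-10,7)=7 -> [-1, 4, 4, -4, 7, 0, 7]
Stage 2 (AMPLIFY -1): -1*-1=1, 4*-1=-4, 4*-1=-4, -4*-1=4, 7*-1=-7, 0*-1=0, 7*-1=-7 -> [1, -4, -4, 4, -7, 0, -7]
Stage 3 (CLIP -13 27): clip(1,-13,27)=1, clip(-4,-13,27)=-4, clip(-4,-13,27)=-4, clip(4,-13,27)=4, clip(-7,-13,27)=-7, clip(0,-13,27)=0, clip(-7,-13,27)=-7 -> [1, -4, -4, 4, -7, 0, -7]
Stage 4 (SUM): sum[0..0]=1, sum[0..1]=-3, sum[0..2]=-7, sum[0..3]=-3, sum[0..4]=-10, sum[0..5]=-10, sum[0..6]=-17 -> [1, -3, -7, -3, -10, -10, -17]
Stage 5 (CLIP -16 30): clip(1,-16,30)=1, clip(-3,-16,30)=-3, clip(-7,-16,30)=-7, clip(-3,-16,30)=-3, clip(-10,-16,30)=-10, clip(-10,-16,30)=-10, clip(-17,-16,30)=-16 -> [1, -3, -7, -3, -10, -10, -16]
Stage 6 (OFFSET -3): 1+-3=-2, -3+-3=-6, -7+-3=-10, -3+-3=-6, -10+-3=-13, -10+-3=-13, -16+-3=-19 -> [-2, -6, -10, -6, -13, -13, -19]

Answer: -2 -6 -10 -6 -13 -13 -19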